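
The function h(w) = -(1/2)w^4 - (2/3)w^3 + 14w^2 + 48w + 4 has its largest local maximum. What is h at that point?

h'(w) = -2w^3 - 2w^2 + 28w + 48 = 0 at w = -3, -2, 4.
Second-derivative test with h''(w) = -6w^2 - 4w + 28: h''(-3) = -14 < 0 ⇒ local maximum; h''(-2) = 12 > 0 ⇒ local minimum; h''(4) = -84 < 0 ⇒ local maximum.
So the largest local maximum value is h(4) = 748/3.

748/3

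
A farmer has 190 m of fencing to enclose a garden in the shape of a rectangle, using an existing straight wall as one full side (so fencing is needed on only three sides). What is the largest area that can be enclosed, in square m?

Let the sides perpendicular to the wall have length x and the parallel side y, so 2x + y = 190 and the area is A = xy = x(190 − 2x).
A'(x) = 190 − 4x = 0 gives x = 95/2, and A''(x) = −4 < 0 confirms a maximum.
Then y = 190 − 2·95/2 = 95 and A = 9025/2.

9025/2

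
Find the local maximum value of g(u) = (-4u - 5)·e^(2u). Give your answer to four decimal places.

0.0604

Differentiating with the product rule gives g'(u) = (-8u - 14)·e^(2u). Since e^(2u) > 0, the only critical point is u = -7/4.
g''(-7/4) has the same sign as -8 < 0, so this is a local maximum.
g(-7/4) = (2)·e^(-7/2) ≈ 0.0604.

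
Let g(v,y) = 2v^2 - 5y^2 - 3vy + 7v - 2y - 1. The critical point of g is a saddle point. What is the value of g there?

∂g/∂v = 4v - 3y + 7 = 0 and ∂g/∂y = -3v - 10y - 2 = 0, so (v, y) = (-76/49, 13/49).
The Hessian has g_{vv} = 4, g_{yy} = -10, g_{vy} = -3, giving D = -49 < 0, so the point is a saddle point.
g(-76/49, 13/49) = -328/49.

-328/49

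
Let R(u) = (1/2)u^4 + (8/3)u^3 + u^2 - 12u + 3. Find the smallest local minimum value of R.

-29/6

R'(u) = 2u^3 + 8u^2 + 2u - 12. Setting R'(u) = 0 gives u ∈ {-3, -2, 1}.
Second-derivative test with R''(u) = 6u^2 + 16u + 2: R''(-3) = 8 > 0 ⇒ local minimum; R''(-2) = -6 < 0 ⇒ local maximum; R''(1) = 24 > 0 ⇒ local minimum.
Thus R has its smallest local minimum at u = 1, with value -29/6.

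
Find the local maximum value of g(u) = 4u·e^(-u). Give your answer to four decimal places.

Differentiating with the product rule gives g'(u) = (-4u + 4)·e^(-u). Since e^(-u) > 0, the only critical point is u = 1.
g''(1) has the same sign as -4 < 0, so this is a local maximum.
g(1) = (4)·e^(-1) ≈ 1.4715.

1.4715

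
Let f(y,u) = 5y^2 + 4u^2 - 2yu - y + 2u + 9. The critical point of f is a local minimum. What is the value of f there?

166/19

∂f/∂y = 10y - 2u - 1 = 0 and ∂f/∂u = -2y + 8u + 2 = 0, so (y, u) = (1/19, -9/38).
The Hessian has f_{yy} = 10, f_{uu} = 8, f_{yu} = -2, giving D = 76 > 0 with f_{yy} > 0, so the point is a local minimum.
f(1/19, -9/38) = 166/19.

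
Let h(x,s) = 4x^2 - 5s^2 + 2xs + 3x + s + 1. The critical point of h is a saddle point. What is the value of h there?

37/84

∂h/∂x = 8x + 2s + 3 = 0 and ∂h/∂s = 2x - 10s + 1 = 0, so (x, s) = (-8/21, 1/42).
The Hessian has h_{xx} = 8, h_{ss} = -10, h_{xs} = 2, giving D = -84 < 0, so the point is a saddle point.
h(-8/21, 1/42) = 37/84.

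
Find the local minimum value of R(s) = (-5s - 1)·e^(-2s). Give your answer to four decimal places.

Differentiating with the product rule gives R'(s) = (10s - 3)·e^(-2s). Since e^(-2s) > 0, the only critical point is s = 3/10.
R''(3/10) has the same sign as 10 > 0, so this is a local minimum.
R(3/10) = (-5/2)·e^(-3/5) ≈ -1.3720.

-1.3720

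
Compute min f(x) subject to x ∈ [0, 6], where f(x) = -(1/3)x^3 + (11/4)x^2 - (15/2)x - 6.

f'(x) = -x^2 + (11/2)x - 15/2, which vanishes at x = 5/2 and x = 3.
Compare values at every candidate in [0, 6]: f(0) = -6,  f(5/2) = -613/48,  f(3) = -51/4,  f(6) = -24.
The minimum over the interval is -24, attained at x = 6.

-24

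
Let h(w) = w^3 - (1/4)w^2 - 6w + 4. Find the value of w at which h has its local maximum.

-4/3

h'(w) = 3w^2 - (1/2)w - 6 = 0 at w = -4/3, 3/2.
h''(w) = 6w - 1/2. h''(-4/3) = -17/2 < 0 ⇒ local maximum; h''(3/2) = 17/2 > 0 ⇒ local minimum.
Thus h has its local maximum at w = -4/3, with value 248/27.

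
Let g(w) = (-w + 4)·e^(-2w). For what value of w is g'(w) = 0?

9/2

Differentiating with the product rule gives g'(w) = (2w - 9)·e^(-2w). Since e^(-2w) > 0, the only critical point is w = 9/2.
g''(9/2) has the same sign as 2 > 0, so this is a local minimum.
g(9/2) = (-1/2)·e^(-9) ≈ -0.0001.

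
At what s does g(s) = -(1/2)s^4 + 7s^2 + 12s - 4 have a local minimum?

-1

Critical points: g'(s) = -2s^3 + 14s + 12 vanishes at s = -2, -1, 3.
g''(s) = -6s^2 + 14. g''(-2) = -10 < 0 ⇒ local maximum; g''(-1) = 8 > 0 ⇒ local minimum; g''(3) = -40 < 0 ⇒ local maximum.
So the local minimum value is g(-1) = -19/2.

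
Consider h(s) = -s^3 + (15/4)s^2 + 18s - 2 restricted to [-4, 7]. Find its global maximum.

66

Differentiating, h'(s) = -3s^2 + (15/2)s + 18; which vanishes at s = -3/2 and s = 4.
Evaluating at the critical points and endpoints: h(-4) = 50,  h(-3/2) = -275/16,  h(4) = 66,  h(7) = -141/4.
Hence the absolute maximum is 66 at s = 4.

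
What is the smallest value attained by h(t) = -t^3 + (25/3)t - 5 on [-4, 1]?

h'(t) = -3t^2 + 25/3, whose only zero in [-4, 1] is t = -5/3.
Candidates: h(-4) = 77/3,  h(-5/3) = -385/27,  h(1) = 7/3.
The minimum over the interval is -385/27, attained at t = -5/3.

-385/27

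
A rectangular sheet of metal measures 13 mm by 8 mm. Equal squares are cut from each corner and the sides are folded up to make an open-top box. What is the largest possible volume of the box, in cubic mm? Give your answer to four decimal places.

75.2651

With cut size x, the volume is V(x) = x(13 − 2x)(8 − 2x) for 0 < x < 4.
V'(x) = 12x^2 − 84x + 104. Setting V'(x) = 0 gives x ≈ 1.6070 (the root in (0, 4)).
V''(x) = 24x − 84 is negative there, so this is the maximum; V ≈ 75.2651.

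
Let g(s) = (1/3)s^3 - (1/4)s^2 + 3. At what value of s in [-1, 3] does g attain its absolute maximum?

3

g'(s) = s^2 - (1/2)s, which vanishes at s = 0 and s = 1/2.
Compare values at every candidate in [-1, 3]: g(-1) = 29/12, g(0) = 3, g(1/2) = 143/48, g(3) = 39/4.
The maximum over the interval is 39/4, attained at s = 3.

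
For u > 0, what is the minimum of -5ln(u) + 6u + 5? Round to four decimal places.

g'(u) = -5/u + 6 = 0 gives u = 5/6.
g''(u) = 5/u², which is positive for u > 0, so this is a local minimum.
g(5/6) = -5·ln(5/6) + 5 + 5 ≈ 10.9116.

10.9116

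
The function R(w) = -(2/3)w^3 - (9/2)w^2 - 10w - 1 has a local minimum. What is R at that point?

R'(w) = -2w^2 - 9w - 10. Setting R'(w) = 0 gives w ∈ {-5/2, -2}.
Second-derivative test with R''(w) = -4w - 9: R''(-5/2) = 1 > 0 ⇒ local minimum; R''(-2) = -1 < 0 ⇒ local maximum.
Thus R has its local minimum at w = -5/2, with value 151/24.

151/24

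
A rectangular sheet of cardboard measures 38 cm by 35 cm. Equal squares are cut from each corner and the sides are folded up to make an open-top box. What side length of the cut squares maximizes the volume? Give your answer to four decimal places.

With cut size x, the volume is V(x) = x(38 − 2x)(35 − 2x) for 0 < x < 17.5.
V'(x) = 12x^2 − 292x + 1330. Setting V'(x) = 0 gives x ≈ 6.0679 (the root in (0, 17.5)).
V''(x) = 24x − 292 is negative there, so this is the maximum; V ≈ 3588.3391.

6.0679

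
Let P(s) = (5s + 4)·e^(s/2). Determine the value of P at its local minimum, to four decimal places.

-2.4660

Differentiating with the product rule gives P'(s) = ((5/2)s + 7)·e^(s/2). Since e^(s/2) > 0, the only critical point is s = -14/5.
P''(-14/5) has the same sign as 5/2 > 0, so this is a local minimum.
P(-14/5) = (-10)·e^(-7/5) ≈ -2.4660.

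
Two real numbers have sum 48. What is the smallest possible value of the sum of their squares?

With a + b = 48, a^2 + b^2 = a^2 + (48 − a)^2.
The derivative 2a − 2(48 − a) = 4a − 96 vanishes at a = 24; second derivative 4 > 0, a minimum.
The minimum is 2·(24)^2 = 1152.

1152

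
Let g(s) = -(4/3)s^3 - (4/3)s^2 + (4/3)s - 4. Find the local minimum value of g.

-16/3

Critical points: g'(s) = -4s^2 - (8/3)s + 4/3 vanishes at s = -1, 1/3.
Second-derivative test with g''(s) = -8s - 8/3: g''(-1) = 16/3 > 0 ⇒ local minimum; g''(1/3) = -16/3 < 0 ⇒ local maximum.
The local minimum is g(-1) = -16/3.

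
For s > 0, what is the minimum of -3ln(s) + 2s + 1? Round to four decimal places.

h'(s) = -3/s + 2 = 0 gives s = 3/2.
h''(s) = 3/s², which is positive for s > 0, so this is a local minimum.
h(3/2) = -3·ln(3/2) + 3 + 1 ≈ 2.7836.

2.7836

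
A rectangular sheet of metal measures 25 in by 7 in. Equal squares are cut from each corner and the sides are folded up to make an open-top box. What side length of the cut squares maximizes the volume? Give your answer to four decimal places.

1.6103

With cut size x, the volume is V(x) = x(25 − 2x)(7 − 2x) for 0 < x < 3.5.
V'(x) = 12x^2 − 128x + 175. Setting V'(x) = 0 gives x ≈ 1.6103 (the root in (0, 3.5)).
V''(x) = 24x − 128 is negative there, so this is the maximum; V ≈ 132.5487.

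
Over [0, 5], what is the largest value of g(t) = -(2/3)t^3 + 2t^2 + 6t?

g'(t) = -2t^2 + 4t + 6, whose only zero in [0, 5] is t = 3.
Evaluating at the critical points and endpoints: g(0) = 0,  g(3) = 18,  g(5) = -10/3.
The maximum over the interval is 18, attained at t = 3.

18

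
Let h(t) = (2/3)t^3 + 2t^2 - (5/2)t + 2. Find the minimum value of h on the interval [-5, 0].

h'(t) = 2t^2 + 4t - 5/2, whose only zero in [-5, 0] is t = -5/2.
Candidates: h(-5) = -113/6, h(-5/2) = 31/3, h(0) = 2.
So the minimum is h(-5) = -113/6.

-113/6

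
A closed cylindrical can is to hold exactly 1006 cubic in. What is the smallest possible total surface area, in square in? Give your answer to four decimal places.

With radius r and height h, πr²h = 1006 so h = 1006/(πr²), and S(r) = 2πr² + 2πrh = 2πr² + 2·1006/r.
S'(r) = 4πr − 2·1006/r² = 0 ⇒ r³ = 1006/(2π), so r ≈ 5.4301 and h = 2r ≈ 10.8602.
S''(r) = 4π + 4·1006/r³ > 0, so this is the minimum; S ≈ 555.7932.

555.7932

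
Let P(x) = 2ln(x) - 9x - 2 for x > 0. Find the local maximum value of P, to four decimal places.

-7.0082

P'(x) = 2/x − 9 = 0 gives x = 2/9.
P''(x) = -2/x², which is negative for x > 0, so this is a local maximum.
P(2/9) = 2·ln(2/9) - 2 - 2 ≈ -7.0082.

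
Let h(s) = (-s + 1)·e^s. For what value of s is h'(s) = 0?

Differentiating with the product rule gives h'(s) = (-s)·e^s. Since e^s > 0, the only critical point is s = 0.
h''(0) has the same sign as -1 < 0, so this is a local maximum.
h(0) = (1)·e^(0) ≈ 1.0000.

0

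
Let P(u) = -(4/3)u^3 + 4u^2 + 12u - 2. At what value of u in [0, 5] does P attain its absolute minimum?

The derivative is -4u^2 + 8u + 12, whose only zero in [0, 5] is u = 3.
Compare values at every candidate in [0, 5]: P(0) = -2, P(3) = 34, P(5) = -26/3.
So the minimum is P(5) = -26/3.

5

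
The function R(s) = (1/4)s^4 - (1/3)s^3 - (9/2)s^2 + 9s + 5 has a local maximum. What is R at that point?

113/12

R'(s) = s^3 - s^2 - 9s + 9 = 0 at s = -3, 1, 3.
Since R''(s) = 3s^2 - 2s - 9, we get R''(-3) = 24 > 0 ⇒ local minimum; R''(1) = -8 < 0 ⇒ local maximum; R''(3) = 12 > 0 ⇒ local minimum.
The local maximum is R(1) = 113/12.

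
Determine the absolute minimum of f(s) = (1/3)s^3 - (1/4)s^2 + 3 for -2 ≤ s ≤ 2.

-2/3

Differentiating, f'(s) = s^2 - (1/2)s; which vanishes at s = 0 and s = 1/2.
Evaluating at the critical points and endpoints: f(-2) = -2/3,  f(0) = 3,  f(1/2) = 143/48,  f(2) = 14/3.
Hence the absolute minimum is -2/3 at s = -2.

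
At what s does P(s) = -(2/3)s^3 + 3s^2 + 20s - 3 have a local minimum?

Critical points: P'(s) = -2s^2 + 6s + 20 vanishes at s = -2, 5.
Second-derivative test with P''(s) = -4s + 6: P''(-2) = 14 > 0 ⇒ local minimum; P''(5) = -14 < 0 ⇒ local maximum.
The local minimum is P(-2) = -77/3.

-2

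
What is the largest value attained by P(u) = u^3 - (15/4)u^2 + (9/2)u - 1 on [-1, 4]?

21

Differentiating, P'(u) = 3u^2 - (15/2)u + 9/2; which vanishes at u = 1 and u = 3/2.
Evaluating at the critical points and endpoints: P(-1) = -41/4; P(1) = 3/4; P(3/2) = 11/16; P(4) = 21.
The maximum over the interval is 21, attained at u = 4.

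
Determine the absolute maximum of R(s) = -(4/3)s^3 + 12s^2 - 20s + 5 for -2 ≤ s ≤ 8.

The derivative is -4s^2 + 24s - 20, which vanishes at s = 1 and s = 5.
Evaluating at the critical points and endpoints: R(-2) = 311/3; R(1) = -13/3; R(5) = 115/3; R(8) = -209/3.
Hence the absolute maximum is 311/3 at s = -2.

311/3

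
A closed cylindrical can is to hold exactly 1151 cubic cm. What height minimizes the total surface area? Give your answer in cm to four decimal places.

With radius r and height h, πr²h = 1151 so h = 1151/(πr²), and S(r) = 2πr² + 2πrh = 2πr² + 2·1151/r.
S'(r) = 4πr − 2·1151/r² = 0 ⇒ r³ = 1151/(2π), so r ≈ 5.6793 and h = 2r ≈ 11.3587.
S''(r) = 4π + 4·1151/r³ > 0, so this is the minimum; S ≈ 607.9923.

11.3587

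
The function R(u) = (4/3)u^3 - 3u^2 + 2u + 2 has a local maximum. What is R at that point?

R'(u) = 4u^2 - 6u + 2. Setting R'(u) = 0 gives u ∈ {1/2, 1}.
R''(u) = 8u - 6. R''(1/2) = -2 < 0 ⇒ local maximum; R''(1) = 2 > 0 ⇒ local minimum.
So the local maximum value is R(1/2) = 29/12.

29/12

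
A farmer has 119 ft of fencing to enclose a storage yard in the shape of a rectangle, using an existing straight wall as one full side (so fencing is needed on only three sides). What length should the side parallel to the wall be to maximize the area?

119/2

Let the sides perpendicular to the wall have length x and the parallel side y, so 2x + y = 119 and the area is A = xy = x(119 − 2x).
A'(x) = 119 − 4x = 0 gives x = 119/4, and A''(x) = −4 < 0 confirms a maximum.
Then y = 119 − 2·119/4 = 119/2 and A = 14161/8.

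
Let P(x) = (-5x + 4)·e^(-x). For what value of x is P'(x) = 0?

By the product rule, P'(x) = (5x - 9)·e^(-x). Since e^(-x) > 0, the only critical point is x = 9/5.
P''(9/5) has the same sign as 5 > 0, so this is a local minimum.
P(9/5) = (-5)·e^(-9/5) ≈ -0.8265.

9/5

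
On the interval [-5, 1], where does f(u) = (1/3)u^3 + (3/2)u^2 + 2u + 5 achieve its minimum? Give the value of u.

-5

The derivative is u^2 + 3u + 2, which vanishes at u = -2 and u = -1.
Candidates: f(-5) = -55/6; f(-2) = 13/3; f(-1) = 25/6; f(1) = 53/6.
Hence the absolute minimum is -55/6 at u = -5.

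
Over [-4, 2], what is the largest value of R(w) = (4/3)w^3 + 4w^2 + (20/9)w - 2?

262/9

Differentiating, R'(w) = 4w^2 + 8w + 20/9; which vanishes at w = -5/3 and w = -1/3.
Evaluating at the critical points and endpoints: R(-4) = -290/9,  R(-5/3) = -62/81,  R(-1/3) = -190/81,  R(2) = 262/9.
Hence the absolute maximum is 262/9 at w = 2.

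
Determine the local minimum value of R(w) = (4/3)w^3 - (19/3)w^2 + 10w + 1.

506/81

Critical points: R'(w) = 4w^2 - (38/3)w + 10 vanishes at w = 3/2, 5/3.
R''(w) = 8w - 38/3. R''(3/2) = -2/3 < 0 ⇒ local maximum; R''(5/3) = 2/3 > 0 ⇒ local minimum.
The local minimum is R(5/3) = 506/81.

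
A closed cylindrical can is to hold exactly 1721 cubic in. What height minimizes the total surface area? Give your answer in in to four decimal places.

With radius r and height h, πr²h = 1721 so h = 1721/(πr²), and S(r) = 2πr² + 2πrh = 2πr² + 2·1721/r.
S'(r) = 4πr − 2·1721/r² = 0 ⇒ r³ = 1721/(2π), so r ≈ 6.4943 and h = 2r ≈ 12.9886.
S''(r) = 4π + 4·1721/r³ > 0, so this is the minimum; S ≈ 795.0024.

12.9886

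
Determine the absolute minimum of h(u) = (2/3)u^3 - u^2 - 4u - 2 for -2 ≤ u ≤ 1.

-19/3

h'(u) = 2u^2 - 2u - 4, whose only zero in [-2, 1] is u = -1.
Candidates: h(-2) = -10/3,  h(-1) = 1/3,  h(1) = -19/3.
So the minimum is h(1) = -19/3.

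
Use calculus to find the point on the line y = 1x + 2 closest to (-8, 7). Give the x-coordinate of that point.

Minimize D(x)^2 = (x + 8)^2 + (x - 5)^2.
d/dx[D^2] = 2(x + 8) + 2·1·(x - 5) = 0 ⇒ x = -3/2.
Then y = 1/2 and the distance is √(169/2) ≈ 9.1924.

-3/2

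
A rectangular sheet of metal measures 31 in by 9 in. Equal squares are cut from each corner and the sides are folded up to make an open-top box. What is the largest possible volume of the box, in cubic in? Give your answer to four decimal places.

With cut size x, the volume is V(x) = x(31 − 2x)(9 − 2x) for 0 < x < 4.5.
V'(x) = 12x^2 − 160x + 279. Setting V'(x) = 0 gives x ≈ 2.0629 (the root in (0, 4.5)).
V''(x) = 24x − 160 is negative there, so this is the maximum; V ≈ 270.2197.

270.2197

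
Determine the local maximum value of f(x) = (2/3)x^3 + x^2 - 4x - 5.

f'(x) = 2x^2 + 2x - 4 = 0 at x = -2, 1.
Since f''(x) = 4x + 2, we get f''(-2) = -6 < 0 ⇒ local maximum; f''(1) = 6 > 0 ⇒ local minimum.
So the local maximum value is f(-2) = 5/3.

5/3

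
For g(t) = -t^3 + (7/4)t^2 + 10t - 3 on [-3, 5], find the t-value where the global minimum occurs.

The derivative is -3t^2 + (7/2)t + 10, which vanishes at t = -4/3 and t = 5/2.
Compare values at every candidate in [-3, 5]: g(-3) = 39/4,  g(-4/3) = -293/27,  g(5/2) = 277/16,  g(5) = -137/4.
The minimum over the interval is -137/4, attained at t = 5.

5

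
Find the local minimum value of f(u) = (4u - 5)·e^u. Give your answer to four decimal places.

By the product rule, f'(u) = (4u - 1)·e^u. Since e^u > 0, the only critical point is u = 1/4.
f''(1/4) has the same sign as 4 > 0, so this is a local minimum.
f(1/4) = (-4)·e^(1/4) ≈ -5.1361.

-5.1361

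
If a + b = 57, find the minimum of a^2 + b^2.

With a + b = 57, a^2 + b^2 = a^2 + (57 − a)^2.
The derivative 2a − 2(57 − a) = 4a − 114 vanishes at a = 57/2; second derivative 4 > 0, a minimum.
The minimum is 2·(57/2)^2 = 3249/2.

3249/2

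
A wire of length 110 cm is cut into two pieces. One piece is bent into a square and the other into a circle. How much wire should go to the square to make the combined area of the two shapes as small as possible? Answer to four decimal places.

Let x be the length used for the square. Square side x/4; circle radius (110−x)/(2π).
A(x) = (x/4)² + π·((110−x)/(2π))² = x²/16 + (110−x)²/(4π) for 0 ≤ x ≤ 110. A'(x) = x/8 − (110−x)/(2π) = 0 gives x = 4·110/(π+4) ≈ 61.6109.
A'' = 1/8 + 1/(2π) > 0, so this gives the minimum combined area; x ≈ 61.6109 cm to the square.

61.6109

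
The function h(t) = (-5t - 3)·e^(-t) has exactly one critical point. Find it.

Differentiating with the product rule gives h'(t) = (5t - 2)·e^(-t). Since e^(-t) > 0, the only critical point is t = 2/5.
h''(2/5) has the same sign as 5 > 0, so this is a local minimum.
h(2/5) = (-5)·e^(-2/5) ≈ -3.3516.

2/5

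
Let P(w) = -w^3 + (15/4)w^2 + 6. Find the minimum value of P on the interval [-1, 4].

2

P'(w) = -3w^2 + (15/2)w, which vanishes at w = 0 and w = 5/2.
Compare values at every candidate in [-1, 4]: P(-1) = 43/4; P(0) = 6; P(5/2) = 221/16; P(4) = 2.
Hence the absolute minimum is 2 at w = 4.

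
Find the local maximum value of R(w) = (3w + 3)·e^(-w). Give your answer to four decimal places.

3.0000

Differentiating with the product rule gives R'(w) = (-3w)·e^(-w). Since e^(-w) > 0, the only critical point is w = 0.
R''(0) has the same sign as -3 < 0, so this is a local maximum.
R(0) = (3)·e^(0) ≈ 3.0000.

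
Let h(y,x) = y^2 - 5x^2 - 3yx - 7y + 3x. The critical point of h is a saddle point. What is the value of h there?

∂h/∂y = 2y - 3x - 7 = 0 and ∂h/∂x = -3y - 10x + 3 = 0, so (y, x) = (79/29, -15/29).
The Hessian has h_{yy} = 2, h_{xx} = -10, h_{yx} = -3, giving D = -29 < 0, so the point is a saddle point.
h(79/29, -15/29) = -299/29.

-299/29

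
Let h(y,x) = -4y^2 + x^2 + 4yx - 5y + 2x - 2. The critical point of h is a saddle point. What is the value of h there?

-15/32

∂h/∂y = -8y + 4x - 5 = 0 and ∂h/∂x = 4y + 2x + 2 = 0, so (y, x) = (-9/16, 1/8).
The Hessian has h_{yy} = -8, h_{xx} = 2, h_{yx} = 4, giving D = -32 < 0, so the point is a saddle point.
h(-9/16, 1/8) = -15/32.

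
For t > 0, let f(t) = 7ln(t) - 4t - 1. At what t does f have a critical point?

f'(t) = 7/t − 4 = 0 gives t = 7/4.
f''(t) = -7/t², which is negative for t > 0, so this is a local maximum.
f(7/4) = 7·ln(7/4) - 7 - 1 ≈ -4.0827.

7/4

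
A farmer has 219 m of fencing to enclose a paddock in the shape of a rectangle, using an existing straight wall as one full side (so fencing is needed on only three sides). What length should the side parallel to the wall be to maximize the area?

Let the sides perpendicular to the wall have length x and the parallel side y, so 2x + y = 219 and the area is A = xy = x(219 − 2x).
A'(x) = 219 − 4x = 0 gives x = 219/4, and A''(x) = −4 < 0 confirms a maximum.
Then y = 219 − 2·219/4 = 219/2 and A = 47961/8.

219/2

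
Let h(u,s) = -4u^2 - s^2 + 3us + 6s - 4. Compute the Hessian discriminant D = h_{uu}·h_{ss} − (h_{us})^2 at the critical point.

∂h/∂u = -8u + 3s = 0 and ∂h/∂s = 3u - 2s + 6 = 0, so (u, s) = (18/7, 48/7).
The Hessian has h_{uu} = -8, h_{ss} = -2, h_{us} = 3, giving D = 7 > 0 with h_{uu} < 0, so the point is a local maximum.
D = (-8)·(-2) − (3)^2 = 7.

7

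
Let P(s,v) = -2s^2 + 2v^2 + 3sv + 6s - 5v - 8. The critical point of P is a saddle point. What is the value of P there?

-88/25

∂P/∂s = -4s + 3v + 6 = 0 and ∂P/∂v = 3s + 4v - 5 = 0, so (s, v) = (39/25, 2/25).
The Hessian has P_{ss} = -4, P_{vv} = 4, P_{sv} = 3, giving D = -25 < 0, so the point is a saddle point.
P(39/25, 2/25) = -88/25.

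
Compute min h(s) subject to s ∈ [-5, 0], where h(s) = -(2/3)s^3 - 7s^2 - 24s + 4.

4

h'(s) = -2s^2 - 14s - 24, which vanishes at s = -4 and s = -3.
Candidates: h(-5) = 97/3; h(-4) = 92/3; h(-3) = 31; h(0) = 4.
The minimum over the interval is 4, attained at s = 0.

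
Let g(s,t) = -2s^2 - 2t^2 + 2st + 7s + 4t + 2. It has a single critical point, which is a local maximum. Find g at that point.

∂g/∂s = -4s + 2t + 7 = 0 and ∂g/∂t = 2s - 4t + 4 = 0, so (s, t) = (3, 5/2).
The Hessian has g_{ss} = -4, g_{tt} = -4, g_{st} = 2, giving D = 12 > 0 with g_{ss} < 0, so the point is a local maximum.
g(3, 5/2) = 35/2.

35/2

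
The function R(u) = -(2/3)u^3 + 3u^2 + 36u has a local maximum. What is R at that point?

R'(u) = -2u^2 + 6u + 36 = 0 at u = -3, 6.
R''(u) = -4u + 6. R''(-3) = 18 > 0 ⇒ local minimum; R''(6) = -18 < 0 ⇒ local maximum.
Thus R has its local maximum at u = 6, with value 180.

180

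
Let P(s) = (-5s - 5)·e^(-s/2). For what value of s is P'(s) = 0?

1

By the product rule, P'(s) = ((5/2)s - 5/2)·e^(-s/2). Since e^(-s/2) > 0, the only critical point is s = 1.
P''(1) has the same sign as 5/2 > 0, so this is a local minimum.
P(1) = (-10)·e^(-1/2) ≈ -6.0653.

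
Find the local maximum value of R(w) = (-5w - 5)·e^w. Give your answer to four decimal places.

0.6767

By the product rule, R'(w) = (-5w - 10)·e^w. Since e^w > 0, the only critical point is w = -2.
R''(-2) has the same sign as -5 < 0, so this is a local maximum.
R(-2) = (5)·e^(-2) ≈ 0.6767.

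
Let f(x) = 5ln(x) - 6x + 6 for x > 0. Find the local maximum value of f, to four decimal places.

f'(x) = 5/x − 6 = 0 gives x = 5/6.
f''(x) = -5/x², which is negative for x > 0, so this is a local maximum.
f(5/6) = 5·ln(5/6) - 5 + 6 ≈ 0.0884.

0.0884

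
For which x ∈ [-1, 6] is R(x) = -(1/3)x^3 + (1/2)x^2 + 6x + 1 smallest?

6

Differentiating, R'(x) = -x^2 + x + 6; whose only zero in [-1, 6] is x = 3.
Evaluating at the critical points and endpoints: R(-1) = -25/6, R(3) = 29/2, R(6) = -17.
Hence the absolute minimum is -17 at x = 6.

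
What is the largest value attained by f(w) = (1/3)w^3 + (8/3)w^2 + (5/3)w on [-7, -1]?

50/3

f'(w) = w^2 + (16/3)w + 5/3, whose only zero in [-7, -1] is w = -5.
Evaluating at the critical points and endpoints: f(-7) = 14/3; f(-5) = 50/3; f(-1) = 2/3.
Hence the absolute maximum is 50/3 at w = -5.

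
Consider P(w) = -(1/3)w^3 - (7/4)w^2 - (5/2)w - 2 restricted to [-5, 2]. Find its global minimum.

Differentiating, P'(w) = -w^2 - (7/2)w - 5/2; which vanishes at w = -5/2 and w = -1.
Compare values at every candidate in [-5, 2]: P(-5) = 101/12; P(-5/2) = -71/48; P(-1) = -11/12; P(2) = -50/3.
Hence the absolute minimum is -50/3 at w = 2.

-50/3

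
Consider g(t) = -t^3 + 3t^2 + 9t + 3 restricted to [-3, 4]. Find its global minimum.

Differentiating, g'(t) = -3t^2 + 6t + 9; which vanishes at t = -1 and t = 3.
Evaluating at the critical points and endpoints: g(-3) = 30, g(-1) = -2, g(3) = 30, g(4) = 23.
So the minimum is g(-1) = -2.

-2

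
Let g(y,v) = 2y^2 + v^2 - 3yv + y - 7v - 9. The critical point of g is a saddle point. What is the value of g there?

69

∂g/∂y = 4y - 3v + 1 = 0 and ∂g/∂v = -3y + 2v - 7 = 0, so (y, v) = (-19, -25).
The Hessian has g_{yy} = 4, g_{vv} = 2, g_{yv} = -3, giving D = -1 < 0, so the point is a saddle point.
g(-19, -25) = 69.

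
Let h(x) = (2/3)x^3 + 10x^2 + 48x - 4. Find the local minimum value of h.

-236/3

h'(x) = 2x^2 + 20x + 48 = 0 at x = -6, -4.
Since h''(x) = 4x + 20, we get h''(-6) = -4 < 0 ⇒ local maximum; h''(-4) = 4 > 0 ⇒ local minimum.
So the local minimum value is h(-4) = -236/3.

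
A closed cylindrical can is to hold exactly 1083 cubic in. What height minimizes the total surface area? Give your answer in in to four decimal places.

With radius r and height h, πr²h = 1083 so h = 1083/(πr²), and S(r) = 2πr² + 2πrh = 2πr² + 2·1083/r.
S'(r) = 4πr − 2·1083/r² = 0 ⇒ r³ = 1083/(2π), so r ≈ 5.5652 and h = 2r ≈ 11.1305.
S''(r) = 4π + 4·1083/r³ > 0, so this is the minimum; S ≈ 583.8037.

11.1305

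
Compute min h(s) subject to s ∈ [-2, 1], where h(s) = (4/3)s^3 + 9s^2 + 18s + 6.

-21/4

The derivative is 4s^2 + 18s + 18, whose only zero in [-2, 1] is s = -3/2.
Evaluating at the critical points and endpoints: h(-2) = -14/3,  h(-3/2) = -21/4,  h(1) = 103/3.
Hence the absolute minimum is -21/4 at s = -3/2.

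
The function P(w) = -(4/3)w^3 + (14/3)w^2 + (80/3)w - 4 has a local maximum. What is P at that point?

Critical points: P'(w) = -4w^2 + (28/3)w + 80/3 vanishes at w = -5/3, 4.
Since P''(w) = -8w + 28/3, we get P''(-5/3) = 68/3 > 0 ⇒ local minimum; P''(4) = -68/3 < 0 ⇒ local maximum.
So the local maximum value is P(4) = 92.

92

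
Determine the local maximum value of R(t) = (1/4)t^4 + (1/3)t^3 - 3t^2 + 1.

R'(t) = t^3 + t^2 - 6t. Setting R'(t) = 0 gives t ∈ {-3, 0, 2}.
Since R''(t) = 3t^2 + 2t - 6, we get R''(-3) = 15 > 0 ⇒ local minimum; R''(0) = -6 < 0 ⇒ local maximum; R''(2) = 10 > 0 ⇒ local minimum.
So the local maximum value is R(0) = 1.

1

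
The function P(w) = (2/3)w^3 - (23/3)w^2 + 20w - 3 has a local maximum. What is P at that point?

P'(w) = 2w^2 - (46/3)w + 20. Setting P'(w) = 0 gives w ∈ {5/3, 6}.
Second-derivative test with P''(w) = 4w - 46/3: P''(5/3) = -26/3 < 0 ⇒ local maximum; P''(6) = 26/3 > 0 ⇒ local minimum.
Thus P has its local maximum at w = 5/3, with value 982/81.

982/81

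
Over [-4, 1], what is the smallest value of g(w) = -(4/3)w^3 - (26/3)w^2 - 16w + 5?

g'(w) = -4w^2 - (52/3)w - 16, which vanishes at w = -3 and w = -4/3.
Compare values at every candidate in [-4, 1]: g(-4) = 47/3, g(-3) = 11, g(-4/3) = 1141/81, g(1) = -21.
The minimum over the interval is -21, attained at w = 1.

-21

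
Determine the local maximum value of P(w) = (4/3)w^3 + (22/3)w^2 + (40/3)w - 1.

-9

P'(w) = 4w^2 + (44/3)w + 40/3. Setting P'(w) = 0 gives w ∈ {-2, -5/3}.
Second-derivative test with P''(w) = 8w + 44/3: P''(-2) = -4/3 < 0 ⇒ local maximum; P''(-5/3) = 4/3 > 0 ⇒ local minimum.
So the local maximum value is P(-2) = -9.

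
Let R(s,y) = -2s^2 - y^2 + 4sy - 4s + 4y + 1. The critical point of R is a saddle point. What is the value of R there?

3

∂R/∂s = -4s + 4y - 4 = 0 and ∂R/∂y = 4s - 2y + 4 = 0, so (s, y) = (-1, 0).
The Hessian has R_{ss} = -4, R_{yy} = -2, R_{sy} = 4, giving D = -8 < 0, so the point is a saddle point.
R(-1, 0) = 3.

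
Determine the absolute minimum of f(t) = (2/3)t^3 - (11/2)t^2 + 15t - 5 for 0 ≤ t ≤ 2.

f'(t) = 2t^2 - 11t + 15, which has no zeros in [0, 2].
Evaluating at the critical points and endpoints: f(0) = -5; f(2) = 25/3.
So the minimum is f(0) = -5.

-5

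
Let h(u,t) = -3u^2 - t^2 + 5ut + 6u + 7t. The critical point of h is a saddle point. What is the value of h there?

-393/13

∂h/∂u = -6u + 5t + 6 = 0 and ∂h/∂t = 5u - 2t + 7 = 0, so (u, t) = (-47/13, -72/13).
The Hessian has h_{uu} = -6, h_{tt} = -2, h_{ut} = 5, giving D = -13 < 0, so the point is a saddle point.
h(-47/13, -72/13) = -393/13.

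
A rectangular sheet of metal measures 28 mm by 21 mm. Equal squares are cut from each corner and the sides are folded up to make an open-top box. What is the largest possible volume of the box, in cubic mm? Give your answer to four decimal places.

1040.0797

With cut size x, the volume is V(x) = x(28 − 2x)(21 − 2x) for 0 < x < 10.5.
V'(x) = 12x^2 − 196x + 588. Setting V'(x) = 0 gives x ≈ 3.9602 (the root in (0, 10.5)).
V''(x) = 24x − 196 is negative there, so this is the maximum; V ≈ 1040.0797.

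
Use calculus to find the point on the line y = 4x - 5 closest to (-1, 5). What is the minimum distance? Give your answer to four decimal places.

3.3955

Minimize D(x)^2 = (x + 1)^2 + (4x - 10)^2.
d/dx[D^2] = 2(x + 1) + 2·4·(4x - 10) = 0 ⇒ x = 39/17.
Then y = 71/17 and the distance is √(196/17) ≈ 3.3955.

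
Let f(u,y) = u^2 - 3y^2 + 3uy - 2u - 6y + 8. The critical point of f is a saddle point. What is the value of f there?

∂f/∂u = 2u + 3y - 2 = 0 and ∂f/∂y = 3u - 6y - 6 = 0, so (u, y) = (10/7, -2/7).
The Hessian has f_{uu} = 2, f_{yy} = -6, f_{uy} = 3, giving D = -21 < 0, so the point is a saddle point.
f(10/7, -2/7) = 52/7.

52/7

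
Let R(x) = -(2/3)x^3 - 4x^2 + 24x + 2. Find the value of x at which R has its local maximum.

R'(x) = -2x^2 - 8x + 24 = 0 at x = -6, 2.
R''(x) = -4x - 8. R''(-6) = 16 > 0 ⇒ local minimum; R''(2) = -16 < 0 ⇒ local maximum.
The local maximum is R(2) = 86/3.

2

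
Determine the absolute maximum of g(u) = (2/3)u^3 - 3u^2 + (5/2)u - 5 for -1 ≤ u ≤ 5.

95/6

g'(u) = 2u^2 - 6u + 5/2, which vanishes at u = 1/2 and u = 5/2.
Candidates: g(-1) = -67/6,  g(1/2) = -53/12,  g(5/2) = -85/12,  g(5) = 95/6.
The maximum over the interval is 95/6, attained at u = 5.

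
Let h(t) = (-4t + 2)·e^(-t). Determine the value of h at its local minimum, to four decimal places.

-0.8925

By the product rule, h'(t) = (4t - 6)·e^(-t). Since e^(-t) > 0, the only critical point is t = 3/2.
h''(3/2) has the same sign as 4 > 0, so this is a local minimum.
h(3/2) = (-4)·e^(-3/2) ≈ -0.8925.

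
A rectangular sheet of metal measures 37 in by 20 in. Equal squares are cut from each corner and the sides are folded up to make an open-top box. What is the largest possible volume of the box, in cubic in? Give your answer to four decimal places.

With cut size x, the volume is V(x) = x(37 − 2x)(20 − 2x) for 0 < x < 10.
V'(x) = 12x^2 − 228x + 740. Setting V'(x) = 0 gives x ≈ 4.1537 (the root in (0, 10)).
V''(x) = 24x − 228 is negative there, so this is the maximum; V ≈ 1393.5294.

1393.5294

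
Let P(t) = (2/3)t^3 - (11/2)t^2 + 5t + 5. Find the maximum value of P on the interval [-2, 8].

P'(t) = 2t^2 - 11t + 5, which vanishes at t = 1/2 and t = 5.
Compare values at every candidate in [-2, 8]: P(-2) = -97/3, P(1/2) = 149/24, P(5) = -145/6, P(8) = 103/3.
Hence the absolute maximum is 103/3 at t = 8.

103/3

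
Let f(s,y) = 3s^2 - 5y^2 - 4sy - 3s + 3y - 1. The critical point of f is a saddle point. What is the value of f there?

∂f/∂s = 6s - 4y - 3 = 0 and ∂f/∂y = -4s - 10y + 3 = 0, so (s, y) = (21/38, 3/38).
The Hessian has f_{ss} = 6, f_{yy} = -10, f_{sy} = -4, giving D = -76 < 0, so the point is a saddle point.
f(21/38, 3/38) = -65/38.

-65/38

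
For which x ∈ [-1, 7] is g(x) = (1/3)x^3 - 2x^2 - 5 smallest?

4

Differentiating, g'(x) = x^2 - 4x; which vanishes at x = 0 and x = 4.
Candidates: g(-1) = -22/3,  g(0) = -5,  g(4) = -47/3,  g(7) = 34/3.
Hence the absolute minimum is -47/3 at x = 4.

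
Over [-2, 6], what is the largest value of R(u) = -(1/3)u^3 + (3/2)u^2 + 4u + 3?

The derivative is -u^2 + 3u + 4, which vanishes at u = -1 and u = 4.
Compare values at every candidate in [-2, 6]: R(-2) = 11/3; R(-1) = 5/6; R(4) = 65/3; R(6) = 9.
The maximum over the interval is 65/3, attained at u = 4.

65/3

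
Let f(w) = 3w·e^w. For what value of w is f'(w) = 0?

-1

By the product rule, f'(w) = (3w + 3)·e^w. Since e^w > 0, the only critical point is w = -1.
f''(-1) has the same sign as 3 > 0, so this is a local minimum.
f(-1) = (-3)·e^(-1) ≈ -1.1036.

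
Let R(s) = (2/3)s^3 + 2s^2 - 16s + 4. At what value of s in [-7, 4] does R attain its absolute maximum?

The derivative is 2s^2 + 4s - 16, which vanishes at s = -4 and s = 2.
Evaluating at the critical points and endpoints: R(-7) = -44/3, R(-4) = 172/3, R(2) = -44/3, R(4) = 44/3.
The maximum over the interval is 172/3, attained at s = -4.

-4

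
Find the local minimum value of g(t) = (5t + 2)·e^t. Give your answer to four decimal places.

g'(t) = 5·e^t + (5t + 2)·1·e^t = (5t + 7)·e^t. Since e^t > 0, the only critical point is t = -7/5.
g''(-7/5) has the same sign as 5 > 0, so this is a local minimum.
g(-7/5) = (-5)·e^(-7/5) ≈ -1.2330.

-1.2330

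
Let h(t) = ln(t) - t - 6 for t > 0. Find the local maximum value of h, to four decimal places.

h'(t) = 1/t − 1 = 0 gives t = 1.
h''(t) = -1/t², which is negative for t > 0, so this is a local maximum.
h(1) = 1·ln(1) - 1 - 6 ≈ -7.0000.

-7.0000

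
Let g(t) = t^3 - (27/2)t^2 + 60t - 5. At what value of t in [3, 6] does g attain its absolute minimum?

Differentiating, g'(t) = 3t^2 - 27t + 60; which vanishes at t = 4 and t = 5.
Compare values at every candidate in [3, 6]: g(3) = 161/2; g(4) = 83; g(5) = 165/2; g(6) = 85.
So the minimum is g(3) = 161/2.

3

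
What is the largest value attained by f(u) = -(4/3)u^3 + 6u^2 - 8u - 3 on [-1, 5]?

37/3

The derivative is -4u^2 + 12u - 8, which vanishes at u = 1 and u = 2.
Evaluating at the critical points and endpoints: f(-1) = 37/3; f(1) = -19/3; f(2) = -17/3; f(5) = -179/3.
Hence the absolute maximum is 37/3 at u = -1.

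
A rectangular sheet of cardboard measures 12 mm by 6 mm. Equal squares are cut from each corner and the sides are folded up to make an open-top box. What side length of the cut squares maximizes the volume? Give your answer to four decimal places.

1.2679

With cut size x, the volume is V(x) = x(12 − 2x)(6 − 2x) for 0 < x < 3.
V'(x) = 12x^2 − 72x + 72. Setting V'(x) = 0 gives x ≈ 1.2679 (the root in (0, 3)).
V''(x) = 24x − 72 is negative there, so this is the maximum; V ≈ 41.5692.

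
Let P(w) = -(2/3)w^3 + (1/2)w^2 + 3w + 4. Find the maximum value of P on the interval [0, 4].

P'(w) = -2w^2 + w + 3, whose only zero in [0, 4] is w = 3/2.
Evaluating at the critical points and endpoints: P(0) = 4, P(3/2) = 59/8, P(4) = -56/3.
The maximum over the interval is 59/8, attained at w = 3/2.

59/8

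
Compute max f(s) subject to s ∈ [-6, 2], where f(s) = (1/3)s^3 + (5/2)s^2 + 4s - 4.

50/3

f'(s) = s^2 + 5s + 4, which vanishes at s = -4 and s = -1.
Compare values at every candidate in [-6, 2]: f(-6) = -10,  f(-4) = -4/3,  f(-1) = -35/6,  f(2) = 50/3.
So the maximum is f(2) = 50/3.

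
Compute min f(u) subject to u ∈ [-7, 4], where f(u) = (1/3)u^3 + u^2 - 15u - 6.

Differentiating, f'(u) = u^2 + 2u - 15; which vanishes at u = -5 and u = 3.
Compare values at every candidate in [-7, 4]: f(-7) = 101/3; f(-5) = 157/3; f(3) = -33; f(4) = -86/3.
Hence the absolute minimum is -33 at u = 3.

-33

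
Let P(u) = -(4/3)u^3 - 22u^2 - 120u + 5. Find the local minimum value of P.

Critical points: P'(u) = -4u^2 - 44u - 120 vanishes at u = -6, -5.
Second-derivative test with P''(u) = -8u - 44: P''(-6) = 4 > 0 ⇒ local minimum; P''(-5) = -4 < 0 ⇒ local maximum.
So the local minimum value is P(-6) = 221.

221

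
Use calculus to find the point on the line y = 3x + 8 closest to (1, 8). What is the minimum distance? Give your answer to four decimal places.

0.9487

Minimize D(x)^2 = (x - 1)^2 + (3x)^2.
d/dx[D^2] = 2(x - 1) + 2·3·(3x) = 0 ⇒ x = 1/10.
Then y = 83/10 and the distance is √(9/10) ≈ 0.9487.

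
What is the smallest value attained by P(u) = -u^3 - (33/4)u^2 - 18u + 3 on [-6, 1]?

P'(u) = -3u^2 - (33/2)u - 18, which vanishes at u = -4 and u = -3/2.
Candidates: P(-6) = 30; P(-4) = 7; P(-3/2) = 237/16; P(1) = -97/4.
So the minimum is P(1) = -97/4.

-97/4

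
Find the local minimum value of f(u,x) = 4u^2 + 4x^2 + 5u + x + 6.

35/8

∂f/∂u = 8u + 5 = 0 and ∂f/∂x = 8x + 1 = 0, so (u, x) = (-5/8, -1/8).
The Hessian has f_{uu} = 8, f_{xx} = 8, f_{ux} = 0, giving D = 64 > 0 with f_{uu} > 0, so the point is a local minimum.
f(-5/8, -1/8) = 35/8.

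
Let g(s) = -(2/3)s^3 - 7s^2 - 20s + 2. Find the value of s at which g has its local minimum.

-5

Critical points: g'(s) = -2s^2 - 14s - 20 vanishes at s = -5, -2.
Second-derivative test with g''(s) = -4s - 14: g''(-5) = 6 > 0 ⇒ local minimum; g''(-2) = -6 < 0 ⇒ local maximum.
So the local minimum value is g(-5) = 31/3.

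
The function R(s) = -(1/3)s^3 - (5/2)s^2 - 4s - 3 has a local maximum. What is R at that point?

R'(s) = -s^2 - 5s - 4 = 0 at s = -4, -1.
Second-derivative test with R''(s) = -2s - 5: R''(-4) = 3 > 0 ⇒ local minimum; R''(-1) = -3 < 0 ⇒ local maximum.
The local maximum is R(-1) = -7/6.

-7/6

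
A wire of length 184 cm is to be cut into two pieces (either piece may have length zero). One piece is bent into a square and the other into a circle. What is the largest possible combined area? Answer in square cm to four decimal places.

Let x be the length used for the square. Square side x/4; circle radius (184−x)/(2π).
A(x) = (x/4)² + π·((184−x)/(2π))² = x²/16 + (184−x)²/(4π) for 0 ≤ x ≤ 184. A'(x) = x/8 − (184−x)/(2π) = 0 gives x = 4·184/(π+4) ≈ 103.0582.
A'' > 0, so the interior critical point is a minimum; the maximum is at an endpoint. A(0) = 2694.1749 and A(184) = 2116.0000, so the largest area is 2694.1749.

2694.1749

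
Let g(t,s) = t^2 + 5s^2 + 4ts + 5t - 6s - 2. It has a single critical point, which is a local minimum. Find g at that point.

-289/4

∂g/∂t = 2t + 4s + 5 = 0 and ∂g/∂s = 4t + 10s - 6 = 0, so (t, s) = (-37/2, 8).
The Hessian has g_{tt} = 2, g_{ss} = 10, g_{ts} = 4, giving D = 4 > 0 with g_{tt} > 0, so the point is a local minimum.
g(-37/2, 8) = -289/4.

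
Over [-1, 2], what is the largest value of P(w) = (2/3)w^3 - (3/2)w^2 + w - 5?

P'(w) = 2w^2 - 3w + 1, which vanishes at w = 1/2 and w = 1.
Candidates: P(-1) = -49/6; P(1/2) = -115/24; P(1) = -29/6; P(2) = -11/3.
The maximum over the interval is -11/3, attained at w = 2.

-11/3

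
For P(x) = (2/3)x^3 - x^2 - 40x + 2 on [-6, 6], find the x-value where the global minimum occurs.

The derivative is 2x^2 - 2x - 40, which vanishes at x = -4 and x = 5.
Evaluating at the critical points and endpoints: P(-6) = 62,  P(-4) = 310/3,  P(5) = -419/3,  P(6) = -130.
Hence the absolute minimum is -419/3 at x = 5.

5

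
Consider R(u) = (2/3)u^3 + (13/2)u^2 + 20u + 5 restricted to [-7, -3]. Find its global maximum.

-41/3

The derivative is 2u^2 + 13u + 20, whose only zero in [-7, -3] is u = -4.
Candidates: R(-7) = -271/6; R(-4) = -41/3; R(-3) = -29/2.
The maximum over the interval is -41/3, attained at u = -4.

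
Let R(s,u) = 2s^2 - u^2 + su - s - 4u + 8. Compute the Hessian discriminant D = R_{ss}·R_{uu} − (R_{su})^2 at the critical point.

-9

∂R/∂s = 4s + u - 1 = 0 and ∂R/∂u = s - 2u - 4 = 0, so (s, u) = (2/3, -5/3).
The Hessian has R_{ss} = 4, R_{uu} = -2, R_{su} = 1, giving D = -9 < 0, so the point is a saddle point.
D = (4)·(-2) − (1)^2 = -9.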